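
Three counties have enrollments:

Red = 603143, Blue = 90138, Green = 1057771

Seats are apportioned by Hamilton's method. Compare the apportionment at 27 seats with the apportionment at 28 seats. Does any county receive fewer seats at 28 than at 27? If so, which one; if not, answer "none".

At 27 seats: Red 9, Blue 2, Green 16.
At 28 seats: Red 10, Blue 1, Green 17.
Blue drops from 2 to 1.

Blue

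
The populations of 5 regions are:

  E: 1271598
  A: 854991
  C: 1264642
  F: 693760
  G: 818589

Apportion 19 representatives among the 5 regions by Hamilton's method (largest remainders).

Total 4903580; standard divisor 4903580/19 ≈ 258083.158.
Standard quotas: E 4.9271, A 3.3129, C 4.9001, F 2.6881, G 3.1718.
Lower quotas: E 4, A 3, C 4, F 2, G 3 (sum 16, leaving 3 seats).
Remainders in descending order: E 0.9271, C 0.9001, F 0.6881, A 0.3129, G 0.1718.
The surplus seats go to E, C, F.

E 5, A 3, C 5, F 3, G 3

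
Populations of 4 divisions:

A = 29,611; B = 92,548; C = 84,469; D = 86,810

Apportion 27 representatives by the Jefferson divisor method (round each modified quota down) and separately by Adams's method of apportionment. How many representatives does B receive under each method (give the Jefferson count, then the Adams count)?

Jefferson: A 2, B 9, C 8, D 8.
Adams: A 3, B 8, C 8, D 8.
B gets 9 under Jefferson and 8 under Adams.

9 and 8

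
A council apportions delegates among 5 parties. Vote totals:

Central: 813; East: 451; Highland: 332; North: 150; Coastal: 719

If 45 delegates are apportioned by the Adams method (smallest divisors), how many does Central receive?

Standard divisor 2465/45 ≈ 54.778; standard quotas: Central 14.842, East 8.233, Highland 6.061, North 2.738, Coastal 13.126.
Rounding up gives 15, 9, 7, 3, 14 = 48 seats, so the divisor must be adjusted.
With modified divisor 57: modified quotas Central 14.263, East 7.912, Highland 5.825, North 2.632, Coastal 12.614.
Rounding up: Central 15, East 8, Highland 6, North 3, Coastal 13 (total 45).
Central receives 15.

15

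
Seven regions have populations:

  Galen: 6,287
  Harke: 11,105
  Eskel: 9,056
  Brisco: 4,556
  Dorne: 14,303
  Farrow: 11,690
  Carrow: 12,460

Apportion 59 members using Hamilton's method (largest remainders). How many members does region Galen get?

5

The standard divisor is 69457/59 ≈ 1177.237.
Standard quotas: Galen 5.3405, Harke 9.4331, Eskel 7.6926, Brisco 3.8701, Dorne 12.1496, Farrow 9.9300, Carrow 10.5841.
Lower quotas: Galen 5, Harke 9, Eskel 7, Brisco 3, Dorne 12, Farrow 9, Carrow 10 (sum 55, leaving 4 seats).
Remainders in descending order: Farrow 0.9300, Brisco 0.8701, Eskel 0.6926, Carrow 0.5841, Harke 0.4331, Galen 0.3405, Dorne 0.1496.
Largest remainders: Farrow, Brisco, Eskel, Carrow receive the extra seats.
Galen receives 5.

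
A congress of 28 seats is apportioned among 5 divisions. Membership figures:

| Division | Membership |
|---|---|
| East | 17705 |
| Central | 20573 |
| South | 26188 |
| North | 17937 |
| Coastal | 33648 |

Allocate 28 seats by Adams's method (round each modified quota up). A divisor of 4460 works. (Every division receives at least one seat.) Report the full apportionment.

East=4, Central=5, South=6, North=5, Coastal=8

With modified divisor 4460: modified quotas East 3.970, Central 4.613, South 5.872, North 4.022, Coastal 7.544.
Rounding up: East 4, Central 5, South 6, North 5, Coastal 8 (total 28).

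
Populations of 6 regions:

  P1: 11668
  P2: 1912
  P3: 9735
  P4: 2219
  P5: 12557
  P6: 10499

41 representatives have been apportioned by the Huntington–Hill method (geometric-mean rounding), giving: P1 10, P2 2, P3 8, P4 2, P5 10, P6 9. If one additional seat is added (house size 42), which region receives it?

Priority for the next seat is population ÷ (√(s·(s+1))).
Priorities: P1 1112.500, P2 780.571, P3 1147.281, P4 905.903, P5 1197.263, P6 1106.692.
Highest priority: P5.

P5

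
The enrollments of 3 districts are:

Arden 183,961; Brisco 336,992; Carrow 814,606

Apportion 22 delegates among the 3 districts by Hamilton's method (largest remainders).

Arden: 3, Brisco: 6, Carrow: 13

Standard divisor: 1335559 ÷ 22 ≈ 60707.227.
Standard quotas: Arden 3.0303, Brisco 5.5511, Carrow 13.4186.
Lower quotas: Arden 3, Brisco 5, Carrow 13 (sum 21, leaving 1 seat).
Remainders in descending order: Brisco 0.5511, Carrow 0.4186, Arden 0.0303.
The surplus seat goes to Brisco.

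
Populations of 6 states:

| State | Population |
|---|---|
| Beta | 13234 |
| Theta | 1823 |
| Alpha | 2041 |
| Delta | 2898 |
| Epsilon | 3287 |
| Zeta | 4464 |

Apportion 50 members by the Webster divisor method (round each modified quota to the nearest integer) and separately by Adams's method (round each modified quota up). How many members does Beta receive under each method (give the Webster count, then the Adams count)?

24 and 23

Webster: Beta 24, Theta 3, Alpha 4, Delta 5, Epsilon 6, Zeta 8.
Adams: Beta 23, Theta 4, Alpha 4, Delta 5, Epsilon 6, Zeta 8.
Beta gets 24 under Webster and 23 under Adams.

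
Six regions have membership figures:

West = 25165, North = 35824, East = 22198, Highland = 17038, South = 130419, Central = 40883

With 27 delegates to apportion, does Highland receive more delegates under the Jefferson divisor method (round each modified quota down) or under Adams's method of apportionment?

Adams

Jefferson: West 2, North 4, East 2, Highland 1, South 14, Central 4.
Adams: West 3, North 4, East 2, Highland 2, South 12, Central 4.
Highland gets 1 under Jefferson and 2 under Adams.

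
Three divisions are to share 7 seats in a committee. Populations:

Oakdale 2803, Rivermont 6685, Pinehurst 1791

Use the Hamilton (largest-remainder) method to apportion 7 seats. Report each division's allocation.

Oakdale: 2; Rivermont: 4; Pinehurst: 1

The standard divisor is 11279/7 ≈ 1611.286.
Standard quotas: Oakdale 1.7396, Rivermont 4.1489, Pinehurst 1.1115.
Lower quotas: Oakdale 1, Rivermont 4, Pinehurst 1 (sum 6, leaving 1 seat).
Remainders in descending order: Oakdale 0.7396, Rivermont 0.1489, Pinehurst 0.1115.
Largest remainder: Oakdale receives the extra seat.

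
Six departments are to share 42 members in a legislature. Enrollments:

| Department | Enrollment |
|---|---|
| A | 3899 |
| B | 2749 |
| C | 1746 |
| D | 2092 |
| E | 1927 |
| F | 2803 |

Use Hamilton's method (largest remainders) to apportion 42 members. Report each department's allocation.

A 11; B 7; C 5; D 6; E 5; F 8

Total 15216; standard divisor 15216/42 ≈ 362.286.
Standard quotas: A 10.762, B 7.588, C 4.819, D 5.774, E 5.319, F 7.737.
Lower quotas: A 10, B 7, C 4, D 5, E 5, F 7 (sum 38, leaving 4 seats).
Remainders in descending order: C 0.819, D 0.774, A 0.762, F 0.737, B 0.588, E 0.319.
Largest remainders: C, D, A, F receive the extra seats.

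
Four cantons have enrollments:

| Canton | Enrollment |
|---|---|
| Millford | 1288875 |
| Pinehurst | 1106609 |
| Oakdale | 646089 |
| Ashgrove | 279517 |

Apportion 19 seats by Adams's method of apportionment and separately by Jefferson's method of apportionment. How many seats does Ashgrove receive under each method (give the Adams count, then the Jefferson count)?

Adams: Millford 7, Pinehurst 6, Oakdale 4, Ashgrove 2.
Jefferson: Millford 8, Pinehurst 6, Oakdale 4, Ashgrove 1.
Ashgrove gets 2 under Adams and 1 under Jefferson.

2 and 1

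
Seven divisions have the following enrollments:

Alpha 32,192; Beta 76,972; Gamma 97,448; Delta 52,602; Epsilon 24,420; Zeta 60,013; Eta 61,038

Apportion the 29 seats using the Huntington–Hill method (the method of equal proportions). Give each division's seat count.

Alpha 2, Beta 6, Gamma 7, Delta 4, Epsilon 2, Zeta 4, Eta 4

With divisor 13851: modified quotas Alpha 2.324, Beta 5.557, Gamma 7.035, Delta 3.798, Epsilon 1.763, Zeta 4.333, Eta 4.407.
Geometric-mean thresholds: Alpha √(2·3)=2.449, Beta √(5·6)=5.477, Gamma √(7·8)=7.483, Delta √(3·4)=3.464, Epsilon √(1·2)=1.414, Zeta √(4·5)=4.472, Eta √(4·5)=4.472.
Each quota rounded against its threshold gives Alpha 2, Beta 6, Gamma 7, Delta 4, Epsilon 2, Zeta 4, Eta 4 (total 29).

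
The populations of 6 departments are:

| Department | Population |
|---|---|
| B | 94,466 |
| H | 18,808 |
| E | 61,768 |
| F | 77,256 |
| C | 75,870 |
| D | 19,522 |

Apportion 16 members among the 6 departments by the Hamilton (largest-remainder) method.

Total 347690; standard divisor 347690/16 ≈ 21730.625.
Standard quotas: B 4.3471, H 0.8655, E 2.8424, F 3.5552, C 3.4914, D 0.8984.
Lower quotas: B 4, H 0, E 2, F 3, C 3, D 0 (sum 12, leaving 4 seats).
Remainders in descending order: D 0.8984, H 0.8655, E 0.8424, F 0.5552, C 0.4914, B 0.3471.
The surplus seats go to D, H, E, F.

B 4, H 1, E 3, F 4, C 3, D 1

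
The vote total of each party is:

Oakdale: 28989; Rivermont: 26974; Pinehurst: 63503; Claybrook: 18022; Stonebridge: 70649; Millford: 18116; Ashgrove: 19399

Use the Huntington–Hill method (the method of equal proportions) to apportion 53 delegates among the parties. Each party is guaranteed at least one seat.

With divisor 4634: modified quotas Oakdale 6.256, Rivermont 5.821, Pinehurst 13.704, Claybrook 3.889, Stonebridge 15.246, Millford 3.909, Ashgrove 4.186.
Geometric-mean thresholds: Oakdale √(6·7)=6.481, Rivermont √(5·6)=5.477, Pinehurst √(13·14)=13.491, Claybrook √(3·4)=3.464, Stonebridge √(15·16)=15.492, Millford √(3·4)=3.464, Ashgrove √(4·5)=4.472.
Each quota rounded against its threshold gives Oakdale 6, Rivermont 6, Pinehurst 14, Claybrook 4, Stonebridge 15, Millford 4, Ashgrove 4 (total 53).

Oakdale: 6, Rivermont: 6, Pinehurst: 14, Claybrook: 4, Stonebridge: 15, Millford: 4, Ashgrove: 4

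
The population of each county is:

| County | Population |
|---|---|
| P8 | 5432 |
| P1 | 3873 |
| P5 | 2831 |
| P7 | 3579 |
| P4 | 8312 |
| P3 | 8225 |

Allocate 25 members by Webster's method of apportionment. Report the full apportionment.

P8=4, P1=3, P5=2, P7=3, P4=7, P3=6

Standard divisor 32252/25 ≈ 1290.08; standard quotas: P8 4.211, P1 3.002, P5 2.194, P7 2.774, P4 6.443, P3 6.376.
Rounding to the nearest integer gives 4, 3, 2, 3, 6, 6 = 24 seats, so the divisor must be adjusted.
With modified divisor 1270: modified quotas P8 4.277, P1 3.050, P5 2.229, P7 2.818, P4 6.545, P3 6.476.
Rounding to the nearest integer: P8 4, P1 3, P5 2, P7 3, P4 7, P3 6 (total 25).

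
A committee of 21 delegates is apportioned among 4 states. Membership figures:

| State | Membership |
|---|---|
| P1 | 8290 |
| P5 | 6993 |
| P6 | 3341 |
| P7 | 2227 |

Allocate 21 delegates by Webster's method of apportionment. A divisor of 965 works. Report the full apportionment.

P1: 9, P5: 7, P6: 3, P7: 2

With modified divisor 965: modified quotas P1 8.591, P5 7.247, P6 3.462, P7 2.308.
Rounding to the nearest integer: P1 9, P5 7, P6 3, P7 2 (total 21).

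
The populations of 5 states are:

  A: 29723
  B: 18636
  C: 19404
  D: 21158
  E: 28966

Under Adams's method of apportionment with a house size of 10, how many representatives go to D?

Standard divisor 117887/10 ≈ 11788.7; standard quotas: A 2.521, B 1.581, C 1.646, D 1.795, E 2.457.
Rounding up gives 3, 2, 2, 2, 3 = 12 seats, so the divisor must be adjusted.
With modified divisor 16700: modified quotas A 1.780, B 1.116, C 1.162, D 1.267, E 1.734.
Rounding up: A 2, B 2, C 2, D 2, E 2 (total 10).
D receives 2.

2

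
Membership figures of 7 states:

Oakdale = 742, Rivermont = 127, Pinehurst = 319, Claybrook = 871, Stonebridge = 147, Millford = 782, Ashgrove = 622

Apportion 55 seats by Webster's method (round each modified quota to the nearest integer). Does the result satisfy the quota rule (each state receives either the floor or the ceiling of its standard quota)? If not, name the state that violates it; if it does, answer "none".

Standard quotas: Oakdale 11.305, Rivermont 1.935, Pinehurst 4.860, Claybrook 13.270, Stonebridge 2.240, Millford 11.914, Ashgrove 9.476.
Webster allocation: Oakdale 11, Rivermont 2, Pinehurst 5, Claybrook 13, Stonebridge 2, Millford 12, Ashgrove 10.
Every allocation lies between the lower and upper quota.

none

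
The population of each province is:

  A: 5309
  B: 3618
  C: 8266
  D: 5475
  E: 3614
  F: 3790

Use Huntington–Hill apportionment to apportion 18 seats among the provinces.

With divisor 1564: modified quotas A 3.395, B 2.313, C 5.285, D 3.501, E 2.311, F 2.423.
Geometric-mean thresholds: A √(3·4)=3.464, B √(2·3)=2.449, C √(5·6)=5.477, D √(3·4)=3.464, E √(2·3)=2.449, F √(2·3)=2.449.
Each quota rounded against its threshold gives A 3, B 2, C 5, D 4, E 2, F 2 (total 18).

A: 3, B: 2, C: 5, D: 4, E: 2, F: 2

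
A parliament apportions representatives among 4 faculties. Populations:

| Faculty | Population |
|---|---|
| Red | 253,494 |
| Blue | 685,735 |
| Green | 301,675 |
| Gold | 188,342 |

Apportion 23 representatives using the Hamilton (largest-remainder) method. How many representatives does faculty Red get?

4

The standard divisor is 1429246/23 ≈ 62141.13.
Standard quotas: Red 4.0793, Blue 11.0351, Green 4.8547, Gold 3.0309.
Lower quotas: Red 4, Blue 11, Green 4, Gold 3 (sum 22, leaving 1 seat).
Remainders in descending order: Green 0.8547, Red 0.0793, Blue 0.0351, Gold 0.0309.
Largest remainder: Green receives the extra seat.
Red receives 4.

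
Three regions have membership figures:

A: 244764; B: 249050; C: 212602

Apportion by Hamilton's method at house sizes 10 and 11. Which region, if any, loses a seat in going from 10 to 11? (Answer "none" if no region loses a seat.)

At 10 seats: A 3, B 4, C 3.
At 11 seats: A 4, B 4, C 3.
No region's allocation decreased.

none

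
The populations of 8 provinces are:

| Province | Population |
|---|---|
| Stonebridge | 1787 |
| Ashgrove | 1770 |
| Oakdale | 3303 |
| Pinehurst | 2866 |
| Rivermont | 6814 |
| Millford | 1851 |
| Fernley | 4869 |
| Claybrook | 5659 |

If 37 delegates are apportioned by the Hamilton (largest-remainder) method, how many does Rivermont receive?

9

Standard divisor: 28919 ÷ 37 ≈ 781.595.
Standard quotas: Stonebridge 2.2864, Ashgrove 2.2646, Oakdale 4.2260, Pinehurst 3.6669, Rivermont 8.7181, Millford 2.3682, Fernley 6.2296, Claybrook 7.2403.
Lower quotas: Stonebridge 2, Ashgrove 2, Oakdale 4, Pinehurst 3, Rivermont 8, Millford 2, Fernley 6, Claybrook 7 (sum 34, leaving 3 seats).
Remainders in descending order: Rivermont 0.7181, Pinehurst 0.6669, Millford 0.3682, Stonebridge 0.2864, Ashgrove 0.2646, Claybrook 0.2403, Fernley 0.2296, Oakdale 0.2260.
The surplus seats go to Rivermont, Pinehurst, Millford.
Rivermont receives 9.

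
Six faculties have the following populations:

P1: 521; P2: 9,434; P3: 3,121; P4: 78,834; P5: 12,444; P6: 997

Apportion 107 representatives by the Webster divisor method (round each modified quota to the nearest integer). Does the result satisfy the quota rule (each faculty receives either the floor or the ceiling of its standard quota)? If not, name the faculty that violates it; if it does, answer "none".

Standard quotas: P1 0.529, P2 9.582, P3 3.170, P4 80.068, P5 12.639, P6 1.013.
Webster allocation: P1 1, P2 10, P3 3, P4 79, P5 13, P6 1.
P4 has quota 80.068 (lower 80, upper 81) but receives 79 — outside the quota interval.

P4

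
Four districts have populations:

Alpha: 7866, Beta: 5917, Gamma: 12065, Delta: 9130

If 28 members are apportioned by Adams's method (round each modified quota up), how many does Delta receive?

7

Standard divisor 34978/28 ≈ 1249.214; standard quotas: Alpha 6.297, Beta 4.737, Gamma 9.658, Delta 7.309.
Rounding up gives 7, 5, 10, 8 = 30 seats, so the divisor must be adjusted.
With modified divisor 1330: modified quotas Alpha 5.914, Beta 4.449, Gamma 9.071, Delta 6.865.
Rounding up: Alpha 6, Beta 5, Gamma 10, Delta 7 (total 28).
Delta receives 7.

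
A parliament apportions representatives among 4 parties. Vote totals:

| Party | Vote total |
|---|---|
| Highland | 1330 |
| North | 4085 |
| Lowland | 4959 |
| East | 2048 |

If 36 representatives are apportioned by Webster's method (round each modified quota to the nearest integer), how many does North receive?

12

Standard divisor 12422/36 ≈ 345.056; standard quotas: Highland 3.854, North 11.839, Lowland 14.372, East 5.935.
Rounding to the nearest integer gives Highland 4, North 12, Lowland 14, East 6 — total 36, matching the house size, so no adjustment is needed.
North receives 12.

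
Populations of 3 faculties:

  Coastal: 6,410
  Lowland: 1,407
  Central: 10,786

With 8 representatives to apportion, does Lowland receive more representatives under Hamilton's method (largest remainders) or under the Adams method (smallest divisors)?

Hamilton: Coastal 3, Lowland 0, Central 5.
Adams: Coastal 3, Lowland 1, Central 4.
Lowland gets 0 under Hamilton and 1 under Adams.

Adams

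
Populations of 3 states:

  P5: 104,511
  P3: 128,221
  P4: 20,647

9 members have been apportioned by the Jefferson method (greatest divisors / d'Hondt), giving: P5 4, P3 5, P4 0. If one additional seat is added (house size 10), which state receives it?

P3

Priority for the next seat is population ÷ (current seats + 1).
Priorities: P5 20902.200, P3 21370.167, P4 20647.000.
Highest priority: P3.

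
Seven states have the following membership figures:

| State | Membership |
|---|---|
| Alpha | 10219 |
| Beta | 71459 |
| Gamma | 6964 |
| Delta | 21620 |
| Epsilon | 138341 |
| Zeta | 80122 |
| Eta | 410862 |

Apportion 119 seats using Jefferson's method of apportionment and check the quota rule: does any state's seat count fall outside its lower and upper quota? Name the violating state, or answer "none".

Standard quotas: Alpha 1.644, Beta 11.498, Gamma 1.121, Delta 3.479, Epsilon 22.259, Zeta 12.892, Eta 66.108.
Jefferson allocation: Alpha 1, Beta 11, Gamma 1, Delta 3, Epsilon 22, Zeta 13, Eta 68.
Eta has quota 66.108 (lower 66, upper 67) but receives 68 — outside the quota interval.

Eta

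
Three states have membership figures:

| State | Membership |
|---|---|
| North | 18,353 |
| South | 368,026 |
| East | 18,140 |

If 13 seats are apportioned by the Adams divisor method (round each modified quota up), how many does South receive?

11

Standard divisor 404519/13 ≈ 31116.846; standard quotas: North 0.590, South 11.827, East 0.583.
Rounding up gives 1, 12, 1 = 14 seats, so the divisor must be adjusted.
With modified divisor 35100: modified quotas North 0.523, South 10.485, East 0.517.
Rounding up: North 1, South 11, East 1 (total 13).
South receives 11.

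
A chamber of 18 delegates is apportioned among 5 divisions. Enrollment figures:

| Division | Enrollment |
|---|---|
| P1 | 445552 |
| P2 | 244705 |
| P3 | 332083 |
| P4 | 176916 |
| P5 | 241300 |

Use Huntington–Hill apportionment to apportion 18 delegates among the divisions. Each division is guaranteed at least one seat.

With divisor 77801: modified quotas P1 5.727, P2 3.145, P3 4.268, P4 2.274, P5 3.102.
Geometric-mean thresholds: P1 √(5·6)=5.477, P2 √(3·4)=3.464, P3 √(4·5)=4.472, P4 √(2·3)=2.449, P5 √(3·4)=3.464.
Each quota rounded against its threshold gives P1 6, P2 3, P3 4, P4 2, P5 3 (total 18).

P1: 6, P2: 3, P3: 4, P4: 2, P5: 3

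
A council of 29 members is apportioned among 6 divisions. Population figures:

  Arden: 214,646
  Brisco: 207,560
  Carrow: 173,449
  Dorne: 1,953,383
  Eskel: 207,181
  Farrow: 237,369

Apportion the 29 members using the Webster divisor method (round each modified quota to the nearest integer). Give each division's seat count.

Arden 2, Brisco 2, Carrow 2, Dorne 19, Eskel 2, Farrow 2

Standard divisor 2993588/29 ≈ 103227.172; standard quotas: Arden 2.079, Brisco 2.011, Carrow 1.680, Dorne 18.923, Eskel 2.007, Farrow 2.299.
Rounding to the nearest integer gives Arden 2, Brisco 2, Carrow 2, Dorne 19, Eskel 2, Farrow 2 — total 29, matching the house size, so no adjustment is needed.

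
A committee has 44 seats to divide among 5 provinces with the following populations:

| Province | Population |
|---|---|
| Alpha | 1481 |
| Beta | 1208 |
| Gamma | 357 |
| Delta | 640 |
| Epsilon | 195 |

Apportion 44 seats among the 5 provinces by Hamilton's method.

Standard divisor: 3881 ÷ 44 ≈ 88.205.
Standard quotas: Alpha 16.791, Beta 13.695, Gamma 4.047, Delta 7.256, Epsilon 2.211.
Lower quotas: Alpha 16, Beta 13, Gamma 4, Delta 7, Epsilon 2 (sum 42, leaving 2 seats).
Remainders in descending order: Alpha 0.791, Beta 0.695, Delta 0.256, Epsilon 0.211, Gamma 0.047.
The surplus seats go to Alpha, Beta.

Alpha=17; Beta=14; Gamma=4; Delta=7; Epsilon=2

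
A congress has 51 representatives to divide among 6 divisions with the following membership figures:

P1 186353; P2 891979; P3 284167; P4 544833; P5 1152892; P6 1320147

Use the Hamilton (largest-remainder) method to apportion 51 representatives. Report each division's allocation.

P1: 2, P2: 11, P3: 3, P4: 6, P5: 14, P6: 15

Total 4380371; standard divisor 4380371/51 ≈ 85889.627.
Standard quotas: P1 2.1697, P2 10.3852, P3 3.3085, P4 6.3434, P5 13.4229, P6 15.3703.
Lower quotas: P1 2, P2 10, P3 3, P4 6, P5 13, P6 15 (sum 49, leaving 2 seats).
Remainders in descending order: P5 0.4229, P2 0.3852, P6 0.3703, P4 0.3434, P3 0.3085, P1 0.1697.
The surplus seats go to P5, P2.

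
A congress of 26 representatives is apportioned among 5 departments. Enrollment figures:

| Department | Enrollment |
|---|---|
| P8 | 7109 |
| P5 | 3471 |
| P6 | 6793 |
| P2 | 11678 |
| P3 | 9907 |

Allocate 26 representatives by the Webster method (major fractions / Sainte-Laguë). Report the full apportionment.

Standard divisor 38958/26 ≈ 1498.385; standard quotas: P8 4.744, P5 2.316, P6 4.534, P2 7.794, P3 6.612.
Rounding to the nearest integer gives 5, 2, 5, 8, 7 = 27 seats, so the divisor must be adjusted.
With modified divisor 1517: modified quotas P8 4.686, P5 2.288, P6 4.478, P2 7.698, P3 6.531.
Rounding to the nearest integer: P8 5, P5 2, P6 4, P2 8, P3 7 (total 26).

P8 5, P5 2, P6 4, P2 8, P3 7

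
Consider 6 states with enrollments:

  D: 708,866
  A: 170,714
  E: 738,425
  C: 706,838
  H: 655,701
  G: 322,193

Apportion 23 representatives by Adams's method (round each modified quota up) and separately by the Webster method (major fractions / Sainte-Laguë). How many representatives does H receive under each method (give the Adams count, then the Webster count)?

Adams: D 5, A 2, E 5, C 5, H 4, G 2.
Webster: D 5, A 1, E 5, C 5, H 5, G 2.
H gets 4 under Adams and 5 under Webster.

4 and 5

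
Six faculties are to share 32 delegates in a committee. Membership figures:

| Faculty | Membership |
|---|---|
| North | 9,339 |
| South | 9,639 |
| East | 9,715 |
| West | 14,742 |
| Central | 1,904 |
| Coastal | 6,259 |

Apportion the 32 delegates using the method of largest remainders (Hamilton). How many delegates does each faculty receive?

Standard divisor: 51598 ÷ 32 ≈ 1612.438.
Standard quotas: North 5.7919, South 5.9779, East 6.0250, West 9.1427, Central 1.1808, Coastal 3.8817.
Lower quotas: North 5, South 5, East 6, West 9, Central 1, Coastal 3 (sum 29, leaving 3 seats).
Remainders in descending order: South 0.9779, Coastal 0.8817, North 0.7919, Central 0.1808, West 0.1427, East 0.0250.
Largest remainders: South, Coastal, North receive the extra seats.

North 6; South 6; East 6; West 9; Central 1; Coastal 4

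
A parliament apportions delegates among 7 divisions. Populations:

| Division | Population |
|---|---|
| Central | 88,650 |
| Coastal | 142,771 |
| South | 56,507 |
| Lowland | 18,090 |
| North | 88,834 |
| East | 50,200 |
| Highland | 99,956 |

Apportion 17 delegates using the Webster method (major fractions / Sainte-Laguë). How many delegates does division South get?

Standard divisor 545008/17 ≈ 32059.294; standard quotas: Central 2.765, Coastal 4.453, South 1.763, Lowland 0.564, North 2.771, East 1.566, Highland 3.118.
Rounding to the nearest integer gives 3, 4, 2, 1, 3, 2, 3 = 18 seats, so the divisor must be adjusted.
With modified divisor 34500: modified quotas Central 2.570, Coastal 4.138, South 1.638, Lowland 0.524, North 2.575, East 1.455, Highland 2.897.
Rounding to the nearest integer: Central 3, Coastal 4, South 2, Lowland 1, North 3, East 1, Highland 3 (total 17).
South receives 2.

2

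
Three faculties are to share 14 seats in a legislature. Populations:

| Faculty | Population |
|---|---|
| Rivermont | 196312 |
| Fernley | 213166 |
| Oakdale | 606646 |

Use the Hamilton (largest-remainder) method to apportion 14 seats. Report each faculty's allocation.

Rivermont: 3, Fernley: 3, Oakdale: 8

The standard divisor is 1016124/14 ≈ 72580.286.
Standard quotas: Rivermont 2.7048, Fernley 2.9370, Oakdale 8.3583.
Lower quotas: Rivermont 2, Fernley 2, Oakdale 8 (sum 12, leaving 2 seats).
Remainders in descending order: Fernley 0.9370, Rivermont 0.7048, Oakdale 0.3583.
The surplus seats go to Fernley, Rivermont.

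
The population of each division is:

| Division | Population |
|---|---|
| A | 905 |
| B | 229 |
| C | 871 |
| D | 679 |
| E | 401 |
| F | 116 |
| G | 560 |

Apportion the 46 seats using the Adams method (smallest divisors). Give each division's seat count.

Standard divisor 3761/46 ≈ 81.761; standard quotas: A 11.069, B 2.801, C 10.653, D 8.305, E 4.905, F 1.419, G 6.849.
Rounding up gives 12, 3, 11, 9, 5, 2, 7 = 49 seats, so the divisor must be adjusted.
With modified divisor 90: modified quotas A 10.056, B 2.544, C 9.678, D 7.544, E 4.456, F 1.289, G 6.222.
Rounding up: A 11, B 3, C 10, D 8, E 5, F 2, G 7 (total 46).

A 11; B 3; C 10; D 8; E 5; F 2; G 7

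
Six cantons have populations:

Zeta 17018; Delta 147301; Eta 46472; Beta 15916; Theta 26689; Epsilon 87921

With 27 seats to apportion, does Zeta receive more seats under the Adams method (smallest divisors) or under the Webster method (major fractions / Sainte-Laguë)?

Adams

Adams: Zeta 2, Delta 11, Eta 4, Beta 2, Theta 2, Epsilon 6.
Webster: Zeta 1, Delta 12, Eta 4, Beta 1, Theta 2, Epsilon 7.
Zeta gets 2 under Adams and 1 under Webster.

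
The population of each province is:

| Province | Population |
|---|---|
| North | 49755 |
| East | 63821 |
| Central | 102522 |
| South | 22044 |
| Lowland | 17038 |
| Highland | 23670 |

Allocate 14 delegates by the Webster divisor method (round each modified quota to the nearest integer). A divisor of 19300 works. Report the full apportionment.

With modified divisor 19300: modified quotas North 2.578, East 3.307, Central 5.312, South 1.142, Lowland 0.883, Highland 1.226.
Rounding to the nearest integer: North 3, East 3, Central 5, South 1, Lowland 1, Highland 1 (total 14).

North 3, East 3, Central 5, South 1, Lowland 1, Highland 1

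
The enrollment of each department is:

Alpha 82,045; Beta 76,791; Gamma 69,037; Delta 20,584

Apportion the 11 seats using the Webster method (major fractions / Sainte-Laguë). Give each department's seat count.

Standard divisor 248457/11 ≈ 22587; standard quotas: Alpha 3.632, Beta 3.400, Gamma 3.056, Delta 0.911.
Rounding to the nearest integer gives Alpha 4, Beta 3, Gamma 3, Delta 1 — total 11, matching the house size, so no adjustment is needed.

Alpha 4; Beta 3; Gamma 3; Delta 1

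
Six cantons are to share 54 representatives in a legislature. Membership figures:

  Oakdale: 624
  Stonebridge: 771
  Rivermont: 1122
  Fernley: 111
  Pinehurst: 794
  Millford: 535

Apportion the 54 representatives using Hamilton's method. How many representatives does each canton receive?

Oakdale=9, Stonebridge=11, Rivermont=15, Fernley=1, Pinehurst=11, Millford=7

Standard divisor: 3957 ÷ 54 ≈ 73.278.
Standard quotas: Oakdale 8.516, Stonebridge 10.522, Rivermont 15.312, Fernley 1.515, Pinehurst 10.835, Millford 7.301.
Lower quotas: Oakdale 8, Stonebridge 10, Rivermont 15, Fernley 1, Pinehurst 10, Millford 7 (sum 51, leaving 3 seats).
Remainders in descending order: Pinehurst 0.835, Stonebridge 0.522, Oakdale 0.516, Fernley 0.515, Rivermont 0.312, Millford 0.301.
The surplus seats go to Pinehurst, Stonebridge, Oakdale.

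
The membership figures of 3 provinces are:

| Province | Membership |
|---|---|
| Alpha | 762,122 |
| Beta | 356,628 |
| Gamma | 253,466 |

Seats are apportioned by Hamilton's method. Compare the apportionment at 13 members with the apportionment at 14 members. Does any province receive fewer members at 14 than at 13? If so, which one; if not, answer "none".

Gamma

At 13 seats: Alpha 7, Beta 3, Gamma 3.
At 14 seats: Alpha 8, Beta 4, Gamma 2.
Gamma drops from 3 to 2.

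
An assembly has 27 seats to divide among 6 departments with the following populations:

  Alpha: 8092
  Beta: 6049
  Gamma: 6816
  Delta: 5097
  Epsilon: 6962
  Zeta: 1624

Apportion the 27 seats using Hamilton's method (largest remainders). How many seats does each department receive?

Total 34640; standard divisor 34640/27 ≈ 1282.963.
Standard quotas: Alpha 6.3073, Beta 4.7149, Gamma 5.3127, Delta 3.9728, Epsilon 5.4265, Zeta 1.2658.
Lower quotas: Alpha 6, Beta 4, Gamma 5, Delta 3, Epsilon 5, Zeta 1 (sum 24, leaving 3 seats).
Remainders in descending order: Delta 0.9728, Beta 0.7149, Epsilon 0.4265, Gamma 0.3127, Alpha 0.3073, Zeta 0.2658.
The surplus seats go to Delta, Beta, Epsilon.

Alpha: 6; Beta: 5; Gamma: 5; Delta: 4; Epsilon: 6; Zeta: 1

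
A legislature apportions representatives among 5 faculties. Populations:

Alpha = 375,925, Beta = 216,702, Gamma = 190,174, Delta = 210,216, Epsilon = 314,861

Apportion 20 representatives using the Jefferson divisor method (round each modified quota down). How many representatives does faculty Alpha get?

Standard divisor 1307878/20 ≈ 65393.9; standard quotas: Alpha 5.749, Beta 3.314, Gamma 2.908, Delta 3.215, Epsilon 4.815.
Rounding down gives 5, 3, 2, 3, 4 = 17 seats, so the divisor must be adjusted.
With modified divisor 58400: modified quotas Alpha 6.437, Beta 3.711, Gamma 3.256, Delta 3.600, Epsilon 5.391.
Rounding down: Alpha 6, Beta 3, Gamma 3, Delta 3, Epsilon 5 (total 20).
Alpha receives 6.

6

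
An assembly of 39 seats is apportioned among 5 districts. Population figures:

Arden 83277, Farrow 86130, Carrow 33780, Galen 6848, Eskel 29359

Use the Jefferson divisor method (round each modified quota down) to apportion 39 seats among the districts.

Arden 14; Farrow 14; Carrow 5; Galen 1; Eskel 5

Standard divisor 239394/39 ≈ 6138.308; standard quotas: Arden 13.567, Farrow 14.032, Carrow 5.503, Galen 1.116, Eskel 4.783.
Rounding down gives 13, 14, 5, 1, 4 = 37 seats, so the divisor must be adjusted.
With modified divisor 5800: modified quotas Arden 14.358, Farrow 14.850, Carrow 5.824, Galen 1.181, Eskel 5.062.
Rounding down: Arden 14, Farrow 14, Carrow 5, Galen 1, Eskel 5 (total 39).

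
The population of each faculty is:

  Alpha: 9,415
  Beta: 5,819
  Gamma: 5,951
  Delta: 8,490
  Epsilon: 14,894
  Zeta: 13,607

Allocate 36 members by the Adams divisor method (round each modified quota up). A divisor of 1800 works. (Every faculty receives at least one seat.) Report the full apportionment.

With modified divisor 1800: modified quotas Alpha 5.231, Beta 3.233, Gamma 3.306, Delta 4.717, Epsilon 8.274, Zeta 7.559.
Rounding up: Alpha 6, Beta 4, Gamma 4, Delta 5, Epsilon 9, Zeta 8 (total 36).

Alpha=6, Beta=4, Gamma=4, Delta=5, Epsilon=9, Zeta=8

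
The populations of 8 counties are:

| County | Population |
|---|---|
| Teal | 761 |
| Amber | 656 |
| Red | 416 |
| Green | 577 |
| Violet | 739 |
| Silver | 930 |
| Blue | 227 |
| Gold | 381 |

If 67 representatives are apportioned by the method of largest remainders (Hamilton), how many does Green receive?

Standard divisor: 4687 ÷ 67 ≈ 69.955.
Standard quotas: Teal 10.878, Amber 9.377, Red 5.947, Green 8.248, Violet 10.564, Silver 13.294, Blue 3.245, Gold 5.446.
Lower quotas: Teal 10, Amber 9, Red 5, Green 8, Violet 10, Silver 13, Blue 3, Gold 5 (sum 63, leaving 4 seats).
Remainders in descending order: Red 0.947, Teal 0.878, Violet 0.564, Gold 0.446, Amber 0.377, Silver 0.294, Green 0.248, Blue 0.245.
Largest remainders: Red, Teal, Violet, Gold receive the extra seats.
Green receives 8.

8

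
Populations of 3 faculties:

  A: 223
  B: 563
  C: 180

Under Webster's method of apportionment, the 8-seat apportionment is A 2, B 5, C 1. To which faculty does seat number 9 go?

C

Priority for the next seat is population ÷ (current seats + 0.5).
Priorities: A 89.200, B 102.364, C 120.000.
Highest priority: C.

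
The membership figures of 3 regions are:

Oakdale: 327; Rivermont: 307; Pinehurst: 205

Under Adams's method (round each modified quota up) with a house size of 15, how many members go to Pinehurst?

4

Standard divisor 839/15 ≈ 55.933; standard quotas: Oakdale 5.846, Rivermont 5.489, Pinehurst 3.665.
Rounding up gives 6, 6, 4 = 16 seats, so the divisor must be adjusted.
With modified divisor 63: modified quotas Oakdale 5.190, Rivermont 4.873, Pinehurst 3.254.
Rounding up: Oakdale 6, Rivermont 5, Pinehurst 4 (total 15).
Pinehurst receives 4.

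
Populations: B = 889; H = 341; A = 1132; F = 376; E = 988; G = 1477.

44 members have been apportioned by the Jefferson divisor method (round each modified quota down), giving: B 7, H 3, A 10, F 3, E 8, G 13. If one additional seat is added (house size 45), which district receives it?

Priority for the next seat is population ÷ (current seats + 1).
Priorities: B 111.125, H 85.250, A 102.909, F 94.000, E 109.778, G 105.500.
Highest priority: B.

B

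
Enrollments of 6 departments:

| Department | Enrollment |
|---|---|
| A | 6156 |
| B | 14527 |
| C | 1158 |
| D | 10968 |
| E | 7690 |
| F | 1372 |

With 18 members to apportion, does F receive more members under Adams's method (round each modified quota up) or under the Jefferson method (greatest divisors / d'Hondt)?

Adams: A 3, B 6, C 1, D 4, E 3, F 1.
Jefferson: A 3, B 7, C 0, D 5, E 3, F 0.
F gets 1 under Adams and 0 under Jefferson.

Adams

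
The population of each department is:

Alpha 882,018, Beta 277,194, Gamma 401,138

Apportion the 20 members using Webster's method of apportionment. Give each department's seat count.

Standard divisor 1560350/20 ≈ 78017.5; standard quotas: Alpha 11.305, Beta 3.553, Gamma 5.142.
Rounding to the nearest integer gives Alpha 11, Beta 4, Gamma 5 — total 20, matching the house size, so no adjustment is needed.

Alpha 11, Beta 4, Gamma 5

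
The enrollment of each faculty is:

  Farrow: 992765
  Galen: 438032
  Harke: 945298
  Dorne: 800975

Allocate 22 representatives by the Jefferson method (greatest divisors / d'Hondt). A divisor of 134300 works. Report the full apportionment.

Farrow 7, Galen 3, Harke 7, Dorne 5

With modified divisor 134300: modified quotas Farrow 7.392, Galen 3.262, Harke 7.039, Dorne 5.964.
Rounding down: Farrow 7, Galen 3, Harke 7, Dorne 5 (total 22).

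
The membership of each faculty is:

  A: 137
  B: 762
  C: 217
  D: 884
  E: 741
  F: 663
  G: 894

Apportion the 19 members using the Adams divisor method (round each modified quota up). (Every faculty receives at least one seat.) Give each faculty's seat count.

Standard divisor 4298/19 ≈ 226.211; standard quotas: A 0.606, B 3.369, C 0.959, D 3.908, E 3.276, F 2.931, G 3.952.
Rounding up gives 1, 4, 1, 4, 4, 3, 4 = 21 seats, so the divisor must be adjusted.
With modified divisor 270: modified quotas A 0.507, B 2.822, C 0.804, D 3.274, E 2.744, F 2.456, G 3.311.
Rounding up: A 1, B 3, C 1, D 4, E 3, F 3, G 4 (total 19).

A=1, B=3, C=1, D=4, E=3, F=3, G=4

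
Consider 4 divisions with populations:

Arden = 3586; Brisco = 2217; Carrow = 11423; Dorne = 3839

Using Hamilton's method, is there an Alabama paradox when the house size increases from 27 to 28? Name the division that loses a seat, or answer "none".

none

At 27 seats: Arden 4, Brisco 3, Carrow 15, Dorne 5.
At 28 seats: Arden 5, Brisco 3, Carrow 15, Dorne 5.
No division's allocation decreased.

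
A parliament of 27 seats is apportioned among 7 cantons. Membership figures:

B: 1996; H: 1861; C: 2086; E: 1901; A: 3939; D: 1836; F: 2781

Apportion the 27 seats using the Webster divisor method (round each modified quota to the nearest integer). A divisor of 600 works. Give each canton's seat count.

B 3, H 3, C 3, E 3, A 7, D 3, F 5

With modified divisor 600: modified quotas B 3.327, H 3.102, C 3.477, E 3.168, A 6.565, D 3.060, F 4.635.
Rounding to the nearest integer: B 3, H 3, C 3, E 3, A 7, D 3, F 5 (total 27).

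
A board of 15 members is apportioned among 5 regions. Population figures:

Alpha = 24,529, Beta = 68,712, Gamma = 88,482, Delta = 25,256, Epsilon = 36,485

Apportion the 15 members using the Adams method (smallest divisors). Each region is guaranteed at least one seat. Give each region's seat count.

Standard divisor 243464/15 ≈ 16230.933; standard quotas: Alpha 1.511, Beta 4.233, Gamma 5.451, Delta 1.556, Epsilon 2.248.
Rounding up gives 2, 5, 6, 2, 3 = 18 seats, so the divisor must be adjusted.
With modified divisor 20200: modified quotas Alpha 1.214, Beta 3.402, Gamma 4.380, Delta 1.250, Epsilon 1.806.
Rounding up: Alpha 2, Beta 4, Gamma 5, Delta 2, Epsilon 2 (total 15).

Alpha=2, Beta=4, Gamma=5, Delta=2, Epsilon=2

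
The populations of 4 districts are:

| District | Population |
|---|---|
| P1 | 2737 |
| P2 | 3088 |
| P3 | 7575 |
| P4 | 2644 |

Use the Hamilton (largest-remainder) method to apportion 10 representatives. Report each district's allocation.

The standard divisor is 16044/10 ≈ 1604.4.
Standard quotas: P1 1.7059, P2 1.9247, P3 4.7214, P4 1.6480.
Lower quotas: P1 1, P2 1, P3 4, P4 1 (sum 7, leaving 3 seats).
Remainders in descending order: P2 0.9247, P3 0.7214, P1 0.7059, P4 0.6480.
Largest remainders: P2, P3, P1 receive the extra seats.

P1 2; P2 2; P3 5; P4 1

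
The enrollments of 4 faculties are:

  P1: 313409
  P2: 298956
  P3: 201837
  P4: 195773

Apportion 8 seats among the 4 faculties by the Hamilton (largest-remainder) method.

Total 1009975; standard divisor 1009975/8 ≈ 126246.875.
Standard quotas: P1 2.4825, P2 2.3680, P3 1.5987, P4 1.5507.
Lower quotas: P1 2, P2 2, P3 1, P4 1 (sum 6, leaving 2 seats).
Remainders in descending order: P3 0.5987, P4 0.5507, P1 0.4825, P2 0.3680.
Largest remainders: P3, P4 receive the extra seats.

P1=2, P2=2, P3=2, P4=2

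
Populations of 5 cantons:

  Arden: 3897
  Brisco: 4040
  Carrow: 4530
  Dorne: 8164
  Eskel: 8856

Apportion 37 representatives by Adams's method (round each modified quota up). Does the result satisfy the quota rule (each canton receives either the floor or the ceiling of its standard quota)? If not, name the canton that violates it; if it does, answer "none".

none

Standard quotas: Arden 4.890, Brisco 5.069, Carrow 5.684, Dorne 10.244, Eskel 11.112.
Adams allocation: Arden 5, Brisco 5, Carrow 6, Dorne 10, Eskel 11.
Every allocation lies between the lower and upper quota.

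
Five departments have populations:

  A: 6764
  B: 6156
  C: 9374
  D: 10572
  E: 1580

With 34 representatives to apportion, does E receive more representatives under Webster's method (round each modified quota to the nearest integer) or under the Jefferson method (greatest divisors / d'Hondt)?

Webster: A 7, B 6, C 9, D 10, E 2.
Jefferson: A 7, B 6, C 9, D 11, E 1.
E gets 2 under Webster and 1 under Jefferson.

Webster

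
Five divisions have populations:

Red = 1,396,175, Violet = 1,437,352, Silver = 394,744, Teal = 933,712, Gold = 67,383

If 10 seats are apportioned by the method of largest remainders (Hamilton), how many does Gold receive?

0

The standard divisor is 4229366/10 ≈ 422936.6.
Standard quotas: Red 3.3011, Violet 3.3985, Silver 0.9333, Teal 2.2077, Gold 0.1593.
Lower quotas: Red 3, Violet 3, Silver 0, Teal 2, Gold 0 (sum 8, leaving 2 seats).
Remainders in descending order: Silver 0.9333, Violet 0.3985, Red 0.3011, Teal 0.2077, Gold 0.1593.
Largest remainders: Silver, Violet receive the extra seats.
Gold receives 0.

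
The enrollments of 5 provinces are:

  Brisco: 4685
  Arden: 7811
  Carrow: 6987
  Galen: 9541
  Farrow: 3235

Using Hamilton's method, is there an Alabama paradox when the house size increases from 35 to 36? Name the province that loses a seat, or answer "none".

Farrow

At 35 seats: Brisco 5, Arden 8, Carrow 8, Galen 10, Farrow 4.
At 36 seats: Brisco 5, Arden 9, Carrow 8, Galen 11, Farrow 3.
Farrow drops from 4 to 3.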